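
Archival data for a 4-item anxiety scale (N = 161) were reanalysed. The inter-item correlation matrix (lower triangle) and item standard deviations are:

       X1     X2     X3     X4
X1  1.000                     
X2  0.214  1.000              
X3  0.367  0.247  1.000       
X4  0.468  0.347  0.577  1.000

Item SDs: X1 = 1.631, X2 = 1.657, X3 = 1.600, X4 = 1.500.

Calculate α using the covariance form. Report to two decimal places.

Σσ²ᵢ = 1.631² + 1.657² + 1.600² + 1.500² = 10.2158
Covariances σ_ij = r_ij · s_i · s_j:
  σ(X1,X2) = 0.214 × 1.631 × 1.657 = 0.5783
  σ(X1,X3) = 0.367 × 1.631 × 1.600 = 0.9577
  σ(X1,X4) = 0.468 × 1.631 × 1.500 = 1.1450
  σ(X2,X3) = 0.247 × 1.657 × 1.600 = 0.6548
  σ(X2,X4) = 0.347 × 1.657 × 1.500 = 0.8625
  σ(X3,X4) = 0.577 × 1.600 × 1.500 = 1.3848
σ²_T = Σσ²ᵢ + 2·Σσ_ij = 10.2158 + 2 × 5.5831 = 21.3820
α = (4/3)·(1 − 10.2158/21.3820) = 0.70

α = 0.70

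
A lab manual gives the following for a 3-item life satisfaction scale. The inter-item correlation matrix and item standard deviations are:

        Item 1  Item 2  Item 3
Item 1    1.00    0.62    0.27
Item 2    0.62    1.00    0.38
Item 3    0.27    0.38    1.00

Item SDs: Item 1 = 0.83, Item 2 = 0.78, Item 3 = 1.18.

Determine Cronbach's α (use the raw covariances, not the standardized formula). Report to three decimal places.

Cronbach's α = 0.645

Σσ²ᵢ = 0.83² + 0.78² + 1.18² = 2.6897
Covariances σ_ij = r_ij · s_i · s_j:
  σ(Item 1,Item 2) = 0.62 × 0.83 × 0.78 = 0.4014
  σ(Item 1,Item 3) = 0.27 × 0.83 × 1.18 = 0.2644
  σ(Item 2,Item 3) = 0.38 × 0.78 × 1.18 = 0.3498
σ²_T = Σσ²ᵢ + 2·Σσ_ij = 2.6897 + 2 × 1.0156 = 4.7209
α = (3/2)·(1 − 2.6897/4.7209) = 0.645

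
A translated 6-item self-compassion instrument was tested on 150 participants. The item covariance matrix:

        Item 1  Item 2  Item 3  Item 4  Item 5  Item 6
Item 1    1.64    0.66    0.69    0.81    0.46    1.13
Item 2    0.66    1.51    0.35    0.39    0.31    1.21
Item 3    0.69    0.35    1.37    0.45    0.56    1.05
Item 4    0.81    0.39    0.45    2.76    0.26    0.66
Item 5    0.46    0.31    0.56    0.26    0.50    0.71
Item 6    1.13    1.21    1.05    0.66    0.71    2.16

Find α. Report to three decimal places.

Σσ²ᵢ = 1.64 + 1.51 + 1.37 + 2.76 + 0.50 + 2.16 = 9.94
Sum of the distinct covariances = 9.70
σ²_T = 9.94 + 2 × 9.70 = 29.34
α = (k/(k−1))·(1 − Σσ²ᵢ/σ²_T) = (6/5)·(1 − 9.94/29.34) = 0.793

α = 0.793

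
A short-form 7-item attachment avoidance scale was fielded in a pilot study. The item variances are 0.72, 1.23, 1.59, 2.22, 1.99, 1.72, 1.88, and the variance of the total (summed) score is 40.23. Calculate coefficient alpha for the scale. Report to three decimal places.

sum of item variances = 0.72 + 1.23 + 1.59 + 2.22 + 1.99 + 1.72 + 1.88 = 11.35
α = (k/(k−1))·(1 − sum of item variances/Var(T)) = (7/6)·(1 − 11.35/40.23) = 0.838

coefficient alpha = 0.838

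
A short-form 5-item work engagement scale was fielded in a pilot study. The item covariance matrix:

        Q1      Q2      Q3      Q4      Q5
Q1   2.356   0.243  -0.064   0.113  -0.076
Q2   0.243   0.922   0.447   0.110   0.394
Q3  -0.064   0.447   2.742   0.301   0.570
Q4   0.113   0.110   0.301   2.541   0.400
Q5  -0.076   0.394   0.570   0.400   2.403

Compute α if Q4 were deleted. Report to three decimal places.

α = 0.353

Remaining items: Q1, Q2, Q3, Q5 (k = 4).
ΣVar(i) = 2.356 + 0.922 + 2.742 + 2.403 = 8.423
σ²_T = 8.423 + 2 × 1.514 = 11.451
α (item deleted) = (4/3)·(1 − 8.423/11.451) = 0.353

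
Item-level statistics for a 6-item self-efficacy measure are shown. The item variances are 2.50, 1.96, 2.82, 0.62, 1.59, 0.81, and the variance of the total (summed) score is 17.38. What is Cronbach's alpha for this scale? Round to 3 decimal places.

α = 0.489

Σσ²ᵢ = 2.50 + 1.96 + 2.82 + 0.62 + 1.59 + 0.81 = 10.30
α = (k/(k−1))·(1 − Σσ²ᵢ/Var(T)) = (6/5)·(1 − 10.30/17.38) = 0.489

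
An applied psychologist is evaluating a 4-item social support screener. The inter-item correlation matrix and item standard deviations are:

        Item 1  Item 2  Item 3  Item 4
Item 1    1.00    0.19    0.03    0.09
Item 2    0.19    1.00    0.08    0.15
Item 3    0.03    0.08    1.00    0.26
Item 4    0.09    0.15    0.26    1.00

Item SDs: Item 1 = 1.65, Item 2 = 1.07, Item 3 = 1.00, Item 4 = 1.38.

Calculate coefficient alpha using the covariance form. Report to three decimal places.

Σσ²ᵢ = 1.65² + 1.07² + 1.00² + 1.38² = 6.7718
Covariances σ_ij = r_ij · s_i · s_j:
  σ(Item 1,Item 2) = 0.19 × 1.65 × 1.07 = 0.3354
  σ(Item 1,Item 3) = 0.03 × 1.65 × 1.00 = 0.0495
  σ(Item 1,Item 4) = 0.09 × 1.65 × 1.38 = 0.2049
  σ(Item 2,Item 3) = 0.08 × 1.07 × 1.00 = 0.0856
  σ(Item 2,Item 4) = 0.15 × 1.07 × 1.38 = 0.2215
  σ(Item 3,Item 4) = 0.26 × 1.00 × 1.38 = 0.3588
σ²_T = Σσ²ᵢ + 2·Σσ_ij = 6.7718 + 2 × 1.2557 = 9.2832
α = (4/3)·(1 − 6.7718/9.2832) = 0.361

coefficient alpha = 0.361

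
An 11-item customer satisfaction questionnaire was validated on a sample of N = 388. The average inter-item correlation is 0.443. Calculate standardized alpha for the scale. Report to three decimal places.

Standardized α = k·r̄ / (1 + (k−1)·r̄) = 11 × 0.443 / (1 + 10 × 0.443)
  = 4.8730 / 5.4300 = 0.897

α = 0.897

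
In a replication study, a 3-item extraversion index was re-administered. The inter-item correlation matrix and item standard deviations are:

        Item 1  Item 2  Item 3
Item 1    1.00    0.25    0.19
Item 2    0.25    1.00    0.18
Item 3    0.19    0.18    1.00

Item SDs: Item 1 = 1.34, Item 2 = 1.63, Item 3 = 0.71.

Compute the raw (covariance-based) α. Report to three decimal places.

α = 0.411

Σσ²ᵢ = 1.34² + 1.63² + 0.71² = 4.9566
Covariances σ_ij = r_ij · s_i · s_j:
  σ(Item 1,Item 2) = 0.25 × 1.34 × 1.63 = 0.5461
  σ(Item 1,Item 3) = 0.19 × 1.34 × 0.71 = 0.1808
  σ(Item 2,Item 3) = 0.18 × 1.63 × 0.71 = 0.2083
σ²_T = Σσ²ᵢ + 2·Σσ_ij = 4.9566 + 2 × 0.9352 = 6.8270
α = (3/2)·(1 − 4.9566/6.8270) = 0.411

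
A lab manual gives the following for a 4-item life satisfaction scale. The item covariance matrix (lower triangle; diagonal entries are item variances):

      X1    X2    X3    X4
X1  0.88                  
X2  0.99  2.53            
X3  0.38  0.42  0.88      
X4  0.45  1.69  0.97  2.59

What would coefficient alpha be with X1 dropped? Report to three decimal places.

Remaining items: X2, X3, X4 (k = 3).
ΣVar(i) = 2.53 + 0.88 + 2.59 = 6.00
σ²_T = 6.00 + 2 × 3.08 = 12.16
α (item deleted) = (3/2)·(1 − 6.00/12.16) = 0.760

α = 0.760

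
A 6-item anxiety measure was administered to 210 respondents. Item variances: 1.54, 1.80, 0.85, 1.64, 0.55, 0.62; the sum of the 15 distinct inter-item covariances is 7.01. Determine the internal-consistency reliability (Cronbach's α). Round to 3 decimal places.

α = 0.800

sum of item variances = 1.54 + 1.80 + 0.85 + 1.64 + 0.55 + 0.62 = 7.00
Sum of distinct covariances = 7.01
Var(T) = sum of item variances + 2·Σcov = 7.00 + 2 × 7.01 = 21.02
α = (6/5)·(1 − 7.00/21.02) = 0.800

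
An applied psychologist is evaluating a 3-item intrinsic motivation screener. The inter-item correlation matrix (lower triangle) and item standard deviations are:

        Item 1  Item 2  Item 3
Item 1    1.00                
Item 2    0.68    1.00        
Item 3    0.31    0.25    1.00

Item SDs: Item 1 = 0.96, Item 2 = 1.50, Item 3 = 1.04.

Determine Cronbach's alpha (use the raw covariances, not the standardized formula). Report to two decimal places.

Σσ²ᵢ = 0.96² + 1.50² + 1.04² = 4.2532
Covariances σ_ij = r_ij · s_i · s_j:
  σ(Item 1,Item 2) = 0.68 × 0.96 × 1.50 = 0.9792
  σ(Item 1,Item 3) = 0.31 × 0.96 × 1.04 = 0.3095
  σ(Item 2,Item 3) = 0.25 × 1.50 × 1.04 = 0.3900
σ²_T = Σσ²ᵢ + 2·Σσ_ij = 4.2532 + 2 × 1.6787 = 7.6106
α = (3/2)·(1 − 4.2532/7.6106) = 0.66

α = 0.66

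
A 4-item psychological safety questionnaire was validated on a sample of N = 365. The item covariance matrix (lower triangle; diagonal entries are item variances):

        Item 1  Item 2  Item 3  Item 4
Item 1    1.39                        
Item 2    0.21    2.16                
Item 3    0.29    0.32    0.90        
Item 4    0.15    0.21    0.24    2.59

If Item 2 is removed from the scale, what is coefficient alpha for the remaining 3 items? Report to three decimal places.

α = 0.327

Remaining items: Item 1, Item 3, Item 4 (k = 3).
Σσ²ᵢ = 1.39 + 0.90 + 2.59 = 4.88
σ²_total = 4.88 + 2 × 0.68 = 6.24
α (item deleted) = (3/2)·(1 − 4.88/6.24) = 0.327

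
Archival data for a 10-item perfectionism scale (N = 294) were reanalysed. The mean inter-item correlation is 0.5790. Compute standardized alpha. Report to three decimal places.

Standardized α = k·r̄ / (1 + (k−1)·r̄) = 10 × 0.5790 / (1 + 9 × 0.5790)
  = 5.7900 / 6.2110 = 0.932

α = 0.932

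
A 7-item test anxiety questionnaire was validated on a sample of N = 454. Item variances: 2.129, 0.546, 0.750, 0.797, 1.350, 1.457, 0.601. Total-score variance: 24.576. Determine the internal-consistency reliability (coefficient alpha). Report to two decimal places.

α = 0.80

Σσ²ᵢ = 2.129 + 0.546 + 0.750 + 0.797 + 1.350 + 1.457 + 0.601 = 7.630
α = (k/(k−1))·(1 − Σσ²ᵢ/σ²_T) = (7/6)·(1 − 7.630/24.576) = 0.80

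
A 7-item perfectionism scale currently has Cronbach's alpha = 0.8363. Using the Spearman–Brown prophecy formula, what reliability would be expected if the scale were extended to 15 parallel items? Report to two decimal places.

predicted reliability = 0.92

Length factor m = 15/7 = 2.1429
α' = m·α / (1 + (m−1)·α)
   = 15/7 × 0.8363 / (1 + (15/7 − 1) × 0.8363)
   = 1.7921 / 1.9558 = 0.92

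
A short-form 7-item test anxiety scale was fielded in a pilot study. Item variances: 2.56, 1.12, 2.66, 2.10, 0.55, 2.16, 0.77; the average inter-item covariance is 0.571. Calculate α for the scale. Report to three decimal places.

α = 0.779

Σσ²ᵢ = 2.56 + 1.12 + 2.66 + 2.10 + 0.55 + 2.16 + 0.77 = 11.92
Sum of the 21 distinct covariances = 21 × 0.571 = 11.991
total variance = Σσ²ᵢ + 2·Σcov = 11.92 + 2 × 11.991 = 35.902
α = (7/6)·(1 − 11.92/35.902) = 0.779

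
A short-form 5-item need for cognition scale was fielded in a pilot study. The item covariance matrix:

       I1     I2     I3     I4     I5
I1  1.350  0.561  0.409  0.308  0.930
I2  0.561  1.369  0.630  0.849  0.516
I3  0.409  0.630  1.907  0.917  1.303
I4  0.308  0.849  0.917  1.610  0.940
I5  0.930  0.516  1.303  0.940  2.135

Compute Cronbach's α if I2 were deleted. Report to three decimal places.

Remaining items: I1, I3, I4, I5 (k = 4).
ΣVar(i) = 1.350 + 1.907 + 1.610 + 2.135 = 7.002
σ²_total = 7.002 + 2 × 4.807 = 16.616
α (item deleted) = (4/3)·(1 − 7.002/16.616) = 0.771

Cronbach's α = 0.771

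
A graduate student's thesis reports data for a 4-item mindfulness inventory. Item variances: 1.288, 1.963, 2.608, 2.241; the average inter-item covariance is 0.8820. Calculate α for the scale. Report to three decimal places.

Σσ²ᵢ = 1.288 + 1.963 + 2.608 + 2.241 = 8.100
Sum of the 6 distinct covariances = 6 × 0.8820 = 5.2920
σ²_total = Σσ²ᵢ + 2·Σcov = 8.100 + 2 × 5.2920 = 18.6840
α = (4/3)·(1 − 8.100/18.6840) = 0.755

α = 0.755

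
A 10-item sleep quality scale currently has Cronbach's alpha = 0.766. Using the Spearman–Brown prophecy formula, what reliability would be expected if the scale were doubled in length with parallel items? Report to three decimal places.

Length factor m = 2
α' = m·α / (1 + (m−1)·α)
   = 2 × 0.766 / (1 + (2 − 1) × 0.766)
   = 1.5320 / 1.7660 = 0.867

predicted reliability = 0.867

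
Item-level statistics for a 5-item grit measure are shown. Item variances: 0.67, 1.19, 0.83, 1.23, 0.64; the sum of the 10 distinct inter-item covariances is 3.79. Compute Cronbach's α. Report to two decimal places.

Σσᵢ² = 0.67 + 1.19 + 0.83 + 1.23 + 0.64 = 4.56
Sum of distinct covariances = 3.79
total variance = Σσᵢ² + 2·Σcov = 4.56 + 2 × 3.79 = 12.14
α = (5/4)·(1 − 4.56/12.14) = 0.78

α = 0.78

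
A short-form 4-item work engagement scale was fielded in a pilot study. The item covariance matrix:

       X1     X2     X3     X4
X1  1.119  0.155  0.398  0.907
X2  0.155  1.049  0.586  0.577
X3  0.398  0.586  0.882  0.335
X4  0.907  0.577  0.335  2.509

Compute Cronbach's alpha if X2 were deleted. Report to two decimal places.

Remaining items: X1, X3, X4 (k = 3).
ΣVar(i) = 1.119 + 0.882 + 2.509 = 4.510
Var(T) = 4.510 + 2 × 1.640 = 7.790
α (item deleted) = (3/2)·(1 − 4.510/7.790) = 0.63

α = 0.63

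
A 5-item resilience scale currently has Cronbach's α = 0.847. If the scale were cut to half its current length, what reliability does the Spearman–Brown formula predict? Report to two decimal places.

Length factor m = 1/2
α' = m·α / (1 − (1−m)·α)
   = 1/2 × 0.847 / (1 − (1 − 1/2) × 0.847)
   = 0.4235 / 0.5765 = 0.73

predicted reliability = 0.73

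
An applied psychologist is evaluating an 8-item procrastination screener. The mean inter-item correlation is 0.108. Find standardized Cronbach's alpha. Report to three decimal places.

standardized Cronbach's alpha = 0.492

Standardized α = k·r̄ / (1 + (k−1)·r̄) = 8 × 0.108 / (1 + 7 × 0.108)
  = 0.8640 / 1.7560 = 0.492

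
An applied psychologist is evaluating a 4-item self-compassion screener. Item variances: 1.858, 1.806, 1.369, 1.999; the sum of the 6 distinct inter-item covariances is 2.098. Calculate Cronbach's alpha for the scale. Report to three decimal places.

Σσᵢ² = 1.858 + 1.806 + 1.369 + 1.999 = 7.032
Sum of distinct covariances = 2.098
Var(T) = Σσᵢ² + 2·Σcov = 7.032 + 2 × 2.098 = 11.228
α = (4/3)·(1 − 7.032/11.228) = 0.498

α = 0.498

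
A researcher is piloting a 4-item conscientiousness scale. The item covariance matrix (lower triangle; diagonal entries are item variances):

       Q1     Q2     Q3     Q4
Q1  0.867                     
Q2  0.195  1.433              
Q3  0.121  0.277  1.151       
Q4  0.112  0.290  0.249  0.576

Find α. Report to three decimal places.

sum of item variances = 0.867 + 1.433 + 1.151 + 0.576 = 4.027
Sum of the distinct covariances = 1.244
σ²_T = 4.027 + 2 × 1.244 = 6.515
α = (k/(k−1))·(1 − sum of item variances/σ²_T) = (4/3)·(1 − 4.027/6.515) = 0.509

α = 0.509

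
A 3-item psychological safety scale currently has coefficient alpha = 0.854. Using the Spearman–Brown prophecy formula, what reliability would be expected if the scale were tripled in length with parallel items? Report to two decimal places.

Length factor m = 3
α' = m·α / (1 + (m−1)·α)
   = 3 × 0.854 / (1 + (3 − 1) × 0.854)
   = 2.5620 / 2.7080 = 0.95

predicted reliability = 0.95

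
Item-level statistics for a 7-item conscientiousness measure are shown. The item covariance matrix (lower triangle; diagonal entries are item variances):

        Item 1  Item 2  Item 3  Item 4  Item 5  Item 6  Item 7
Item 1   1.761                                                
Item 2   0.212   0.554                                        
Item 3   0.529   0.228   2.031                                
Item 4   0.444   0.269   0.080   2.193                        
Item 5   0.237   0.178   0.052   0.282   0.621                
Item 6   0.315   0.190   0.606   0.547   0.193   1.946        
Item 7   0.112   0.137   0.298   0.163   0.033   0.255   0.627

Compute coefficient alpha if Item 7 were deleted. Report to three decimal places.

Remaining items: Item 1, Item 2, Item 3, Item 4, Item 5, Item 6 (k = 6).
sum of item variances = 1.761 + 0.554 + 2.031 + 2.193 + 0.621 + 1.946 = 9.106
σ²_total = 9.106 + 2 × 4.362 = 17.830
α (item deleted) = (6/5)·(1 − 9.106/17.830) = 0.587

coefficient alpha = 0.587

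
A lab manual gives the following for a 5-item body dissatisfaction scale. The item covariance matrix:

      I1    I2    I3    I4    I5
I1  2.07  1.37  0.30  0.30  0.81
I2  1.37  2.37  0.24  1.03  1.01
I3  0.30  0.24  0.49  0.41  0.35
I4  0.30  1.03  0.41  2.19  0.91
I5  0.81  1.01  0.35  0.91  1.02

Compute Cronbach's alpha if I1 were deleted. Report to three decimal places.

Remaining items: I2, I3, I4, I5 (k = 4).
sum of item variances = 2.37 + 0.49 + 2.19 + 1.02 = 6.07
σ²_T = 6.07 + 2 × 3.95 = 13.97
α (item deleted) = (4/3)·(1 − 6.07/13.97) = 0.754

Cronbach's alpha = 0.754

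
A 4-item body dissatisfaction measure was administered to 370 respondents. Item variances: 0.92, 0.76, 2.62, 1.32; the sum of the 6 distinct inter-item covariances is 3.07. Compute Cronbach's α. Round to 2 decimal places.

Cronbach's α = 0.70

Σσ²ᵢ = 0.92 + 0.76 + 2.62 + 1.32 = 5.62
Sum of distinct covariances = 3.07
Var(T) = Σσ²ᵢ + 2·Σcov = 5.62 + 2 × 3.07 = 11.76
α = (4/3)·(1 − 5.62/11.76) = 0.70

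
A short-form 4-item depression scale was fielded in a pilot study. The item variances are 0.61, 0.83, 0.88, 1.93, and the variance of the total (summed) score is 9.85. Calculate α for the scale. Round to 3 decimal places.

sum of item variances = 0.61 + 0.83 + 0.88 + 1.93 = 4.25
α = (k/(k−1))·(1 − sum of item variances/σ²_T) = (4/3)·(1 − 4.25/9.85) = 0.758

α = 0.758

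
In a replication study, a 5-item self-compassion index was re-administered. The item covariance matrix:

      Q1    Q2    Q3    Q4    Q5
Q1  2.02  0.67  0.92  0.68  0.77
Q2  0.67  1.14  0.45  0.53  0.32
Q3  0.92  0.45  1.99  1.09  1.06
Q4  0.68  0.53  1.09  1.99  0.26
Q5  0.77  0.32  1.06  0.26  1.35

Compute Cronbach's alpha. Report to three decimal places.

Σσ²ᵢ = 2.02 + 1.14 + 1.99 + 1.99 + 1.35 = 8.49
Sum of off-diagonal covariances = 6.75
Var(T) = 8.49 + 2 × 6.75 = 21.99
α = (k/(k−1))·(1 − Σσ²ᵢ/Var(T)) = (5/4)·(1 − 8.49/21.99) = 0.767

Cronbach's alpha = 0.767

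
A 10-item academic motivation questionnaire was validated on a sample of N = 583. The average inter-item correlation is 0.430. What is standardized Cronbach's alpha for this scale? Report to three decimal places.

α = 0.883

Standardized α = k·r̄ / (1 + (k−1)·r̄) = 10 × 0.430 / (1 + 9 × 0.430)
  = 4.3000 / 4.8700 = 0.883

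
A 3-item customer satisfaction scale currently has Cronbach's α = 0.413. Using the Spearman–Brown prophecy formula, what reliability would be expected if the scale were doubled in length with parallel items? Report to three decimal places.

predicted reliability = 0.585

Length factor m = 2
α' = m·α / (1 + (m−1)·α)
   = 2 × 0.413 / (1 + (2 − 1) × 0.413)
   = 0.8260 / 1.4130 = 0.585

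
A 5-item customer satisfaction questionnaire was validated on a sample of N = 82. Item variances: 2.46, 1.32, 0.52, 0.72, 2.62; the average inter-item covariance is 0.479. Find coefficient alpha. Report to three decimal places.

Σσᵢ² = 2.46 + 1.32 + 0.52 + 0.72 + 2.62 = 7.64
Sum of the 10 distinct covariances = 10 × 0.479 = 4.790
σ²_total = Σσᵢ² + 2·Σcov = 7.64 + 2 × 4.790 = 17.220
α = (5/4)·(1 − 7.64/17.220) = 0.695

coefficient alpha = 0.695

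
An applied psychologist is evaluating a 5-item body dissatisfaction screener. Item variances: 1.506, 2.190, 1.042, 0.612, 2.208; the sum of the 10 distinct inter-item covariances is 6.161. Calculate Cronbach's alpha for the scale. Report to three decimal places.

Σσᵢ² = 1.506 + 2.190 + 1.042 + 0.612 + 2.208 = 7.558
Sum of distinct covariances = 6.161
σ²_total = Σσᵢ² + 2·Σcov = 7.558 + 2 × 6.161 = 19.880
α = (5/4)·(1 − 7.558/19.880) = 0.775

Cronbach's alpha = 0.775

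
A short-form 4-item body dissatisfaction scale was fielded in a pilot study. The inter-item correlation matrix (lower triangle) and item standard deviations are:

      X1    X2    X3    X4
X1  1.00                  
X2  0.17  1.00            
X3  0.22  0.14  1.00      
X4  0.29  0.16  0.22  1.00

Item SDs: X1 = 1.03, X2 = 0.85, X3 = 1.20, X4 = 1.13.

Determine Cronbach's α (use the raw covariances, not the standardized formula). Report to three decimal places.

Σσ²ᵢ = 1.03² + 0.85² + 1.20² + 1.13² = 4.5003
Covariances σ_ij = r_ij · s_i · s_j:
  σ(X1,X2) = 0.17 × 1.03 × 0.85 = 0.1488
  σ(X1,X3) = 0.22 × 1.03 × 1.20 = 0.2719
  σ(X1,X4) = 0.29 × 1.03 × 1.13 = 0.3375
  σ(X2,X3) = 0.14 × 0.85 × 1.20 = 0.1428
  σ(X2,X4) = 0.16 × 0.85 × 1.13 = 0.1537
  σ(X3,X4) = 0.22 × 1.20 × 1.13 = 0.2983
σ²_T = Σσ²ᵢ + 2·Σσ_ij = 4.5003 + 2 × 1.3530 = 7.2063
α = (4/3)·(1 − 4.5003/7.2063) = 0.501

α = 0.501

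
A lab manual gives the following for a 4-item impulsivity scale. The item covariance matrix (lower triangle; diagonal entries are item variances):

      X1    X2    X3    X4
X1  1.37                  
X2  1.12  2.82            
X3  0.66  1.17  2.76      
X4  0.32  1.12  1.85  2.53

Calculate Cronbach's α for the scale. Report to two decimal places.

Σσ²ᵢ = 1.37 + 2.82 + 2.76 + 2.53 = 9.48
Sum of off-diagonal covariances = 6.24
Var(T) = 9.48 + 2 × 6.24 = 21.96
α = (k/(k−1))·(1 − Σσ²ᵢ/Var(T)) = (4/3)·(1 − 9.48/21.96) = 0.76

Cronbach's α = 0.76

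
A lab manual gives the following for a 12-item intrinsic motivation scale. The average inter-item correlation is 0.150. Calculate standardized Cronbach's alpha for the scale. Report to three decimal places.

Standardized α = k·r̄ / (1 + (k−1)·r̄) = 12 × 0.150 / (1 + 11 × 0.150)
  = 1.8000 / 2.6500 = 0.679

α = 0.679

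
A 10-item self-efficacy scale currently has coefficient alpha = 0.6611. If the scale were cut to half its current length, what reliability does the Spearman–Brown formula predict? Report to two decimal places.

predicted reliability = 0.49

Length factor m = 1/2
α' = m·α / (1 − (1−m)·α)
   = 1/2 × 0.6611 / (1 − (1 − 1/2) × 0.6611)
   = 0.3306 / 0.6694 = 0.49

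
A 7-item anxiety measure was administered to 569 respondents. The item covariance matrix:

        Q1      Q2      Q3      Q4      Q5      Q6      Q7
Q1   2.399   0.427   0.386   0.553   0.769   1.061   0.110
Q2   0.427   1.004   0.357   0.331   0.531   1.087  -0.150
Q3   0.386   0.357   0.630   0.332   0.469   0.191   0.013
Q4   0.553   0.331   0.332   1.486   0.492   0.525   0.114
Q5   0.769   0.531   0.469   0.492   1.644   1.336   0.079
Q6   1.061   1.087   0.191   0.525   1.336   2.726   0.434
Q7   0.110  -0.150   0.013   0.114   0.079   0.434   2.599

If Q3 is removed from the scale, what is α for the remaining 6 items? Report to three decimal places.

Remaining items: Q1, Q2, Q4, Q5, Q6, Q7 (k = 6).
Σσ²ᵢ = 2.399 + 1.004 + 1.486 + 1.644 + 2.726 + 2.599 = 11.858
total variance = 11.858 + 2 × 7.699 = 27.256
α (item deleted) = (6/5)·(1 − 11.858/27.256) = 0.678

α = 0.678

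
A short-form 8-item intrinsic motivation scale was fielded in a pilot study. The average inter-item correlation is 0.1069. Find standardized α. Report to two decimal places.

α = 0.49

Standardized α = k·r̄ / (1 + (k−1)·r̄) = 8 × 0.1069 / (1 + 7 × 0.1069)
  = 0.8552 / 1.7483 = 0.49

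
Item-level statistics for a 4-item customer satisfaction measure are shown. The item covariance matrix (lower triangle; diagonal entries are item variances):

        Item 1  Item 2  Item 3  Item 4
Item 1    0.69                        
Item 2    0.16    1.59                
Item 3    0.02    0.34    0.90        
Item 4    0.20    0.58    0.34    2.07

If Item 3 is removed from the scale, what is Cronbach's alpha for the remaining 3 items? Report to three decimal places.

Remaining items: Item 1, Item 2, Item 4 (k = 3).
sum of item variances = 0.69 + 1.59 + 2.07 = 4.35
Var(T) = 4.35 + 2 × 0.94 = 6.23
α (item deleted) = (3/2)·(1 − 4.35/6.23) = 0.453

Cronbach's alpha = 0.453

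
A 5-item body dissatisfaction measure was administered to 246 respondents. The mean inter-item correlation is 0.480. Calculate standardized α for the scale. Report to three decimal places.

α = 0.822

Standardized α = k·r̄ / (1 + (k−1)·r̄) = 5 × 0.480 / (1 + 4 × 0.480)
  = 2.4000 / 2.9200 = 0.822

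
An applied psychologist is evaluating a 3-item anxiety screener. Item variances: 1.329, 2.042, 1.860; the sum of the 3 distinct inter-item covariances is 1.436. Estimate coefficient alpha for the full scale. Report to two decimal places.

Σσ²ᵢ = 1.329 + 2.042 + 1.860 = 5.231
Sum of distinct covariances = 1.436
total variance = Σσ²ᵢ + 2·Σcov = 5.231 + 2 × 1.436 = 8.103
α = (3/2)·(1 − 5.231/8.103) = 0.53

coefficient alpha = 0.53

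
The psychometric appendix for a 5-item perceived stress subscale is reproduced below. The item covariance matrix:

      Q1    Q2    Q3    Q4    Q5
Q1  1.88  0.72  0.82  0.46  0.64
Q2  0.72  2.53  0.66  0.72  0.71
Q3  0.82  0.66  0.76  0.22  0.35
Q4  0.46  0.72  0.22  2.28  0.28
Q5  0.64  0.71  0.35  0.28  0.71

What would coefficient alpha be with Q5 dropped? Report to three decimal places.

α = 0.655

Remaining items: Q1, Q2, Q3, Q4 (k = 4).
Σσᵢ² = 1.88 + 2.53 + 0.76 + 2.28 = 7.45
σ²_total = 7.45 + 2 × 3.60 = 14.65
α (item deleted) = (4/3)·(1 − 7.45/14.65) = 0.655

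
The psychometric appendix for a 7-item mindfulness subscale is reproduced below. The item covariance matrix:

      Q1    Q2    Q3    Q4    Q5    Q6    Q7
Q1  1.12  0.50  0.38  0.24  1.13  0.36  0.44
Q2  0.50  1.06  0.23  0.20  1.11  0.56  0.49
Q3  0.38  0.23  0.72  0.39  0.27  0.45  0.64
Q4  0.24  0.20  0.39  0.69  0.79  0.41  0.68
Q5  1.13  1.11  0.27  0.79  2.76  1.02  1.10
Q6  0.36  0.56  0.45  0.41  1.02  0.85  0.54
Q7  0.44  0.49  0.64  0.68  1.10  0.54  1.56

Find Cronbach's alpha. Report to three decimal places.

Σσᵢ² = 1.12 + 1.06 + 0.72 + 0.69 + 2.76 + 0.85 + 1.56 = 8.76
Sum of the distinct covariances = 11.93
σ²_T = 8.76 + 2 × 11.93 = 32.62
α = (k/(k−1))·(1 − Σσᵢ²/σ²_T) = (7/6)·(1 − 8.76/32.62) = 0.853

α = 0.853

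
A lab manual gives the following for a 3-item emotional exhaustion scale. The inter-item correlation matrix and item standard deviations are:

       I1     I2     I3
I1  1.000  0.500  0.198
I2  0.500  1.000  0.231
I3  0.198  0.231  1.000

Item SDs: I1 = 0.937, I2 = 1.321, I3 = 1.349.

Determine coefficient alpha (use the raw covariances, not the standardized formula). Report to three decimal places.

α = 0.549

Σσ²ᵢ = 0.937² + 1.321² + 1.349² = 4.4428
Covariances σ_ij = r_ij · s_i · s_j:
  σ(I1,I2) = 0.500 × 0.937 × 1.321 = 0.6189
  σ(I1,I3) = 0.198 × 0.937 × 1.349 = 0.2503
  σ(I2,I3) = 0.231 × 1.321 × 1.349 = 0.4116
σ²_T = Σσ²ᵢ + 2·Σσ_ij = 4.4428 + 2 × 1.2808 = 7.0044
α = (3/2)·(1 − 4.4428/7.0044) = 0.549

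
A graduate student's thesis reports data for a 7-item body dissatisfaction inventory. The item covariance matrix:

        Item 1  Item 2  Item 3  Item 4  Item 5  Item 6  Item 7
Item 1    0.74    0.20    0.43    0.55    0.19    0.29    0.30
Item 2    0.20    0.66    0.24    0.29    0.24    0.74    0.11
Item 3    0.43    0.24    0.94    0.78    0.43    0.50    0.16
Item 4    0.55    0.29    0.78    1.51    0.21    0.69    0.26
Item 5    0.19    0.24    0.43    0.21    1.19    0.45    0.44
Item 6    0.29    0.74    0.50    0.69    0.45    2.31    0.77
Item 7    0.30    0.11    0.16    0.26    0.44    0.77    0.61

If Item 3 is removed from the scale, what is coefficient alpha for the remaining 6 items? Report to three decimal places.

coefficient alpha = 0.744

Remaining items: Item 1, Item 2, Item 4, Item 5, Item 6, Item 7 (k = 6).
ΣVar(i) = 0.74 + 0.66 + 1.51 + 1.19 + 2.31 + 0.61 = 7.02
σ²_T = 7.02 + 2 × 5.73 = 18.48
α (item deleted) = (6/5)·(1 − 7.02/18.48) = 0.744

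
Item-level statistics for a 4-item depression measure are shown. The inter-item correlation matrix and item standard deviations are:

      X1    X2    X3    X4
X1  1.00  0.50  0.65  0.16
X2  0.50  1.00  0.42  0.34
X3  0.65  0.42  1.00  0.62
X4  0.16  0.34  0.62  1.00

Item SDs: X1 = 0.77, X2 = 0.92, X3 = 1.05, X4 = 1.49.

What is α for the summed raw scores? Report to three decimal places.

Σσ²ᵢ = 0.77² + 0.92² + 1.05² + 1.49² = 4.7619
Covariances σ_ij = r_ij · s_i · s_j:
  σ(X1,X2) = 0.50 × 0.77 × 0.92 = 0.3542
  σ(X1,X3) = 0.65 × 0.77 × 1.05 = 0.5255
  σ(X1,X4) = 0.16 × 0.77 × 1.49 = 0.1836
  σ(X2,X3) = 0.42 × 0.92 × 1.05 = 0.4057
  σ(X2,X4) = 0.34 × 0.92 × 1.49 = 0.4661
  σ(X3,X4) = 0.62 × 1.05 × 1.49 = 0.9700
σ²_T = Σσ²ᵢ + 2·Σσ_ij = 4.7619 + 2 × 2.9051 = 10.5721
α = (4/3)·(1 − 4.7619/10.5721) = 0.733

α = 0.733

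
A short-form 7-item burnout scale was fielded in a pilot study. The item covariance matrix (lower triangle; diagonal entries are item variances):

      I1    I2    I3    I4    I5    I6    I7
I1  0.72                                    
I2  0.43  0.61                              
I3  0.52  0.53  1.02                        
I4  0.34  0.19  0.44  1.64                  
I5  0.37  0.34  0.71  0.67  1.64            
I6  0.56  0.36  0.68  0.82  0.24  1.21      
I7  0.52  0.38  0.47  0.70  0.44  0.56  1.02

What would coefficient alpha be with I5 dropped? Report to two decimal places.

coefficient alpha = 0.85

Remaining items: I1, I2, I3, I4, I6, I7 (k = 6).
Σσᵢ² = 0.72 + 0.61 + 1.02 + 1.64 + 1.21 + 1.02 = 6.22
σ²_T = 6.22 + 2 × 7.50 = 21.22
α (item deleted) = (6/5)·(1 − 6.22/21.22) = 0.85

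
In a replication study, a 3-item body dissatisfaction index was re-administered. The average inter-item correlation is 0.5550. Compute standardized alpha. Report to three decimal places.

Standardized α = k·r̄ / (1 + (k−1)·r̄) = 3 × 0.5550 / (1 + 2 × 0.5550)
  = 1.6650 / 2.1100 = 0.789

standardized alpha = 0.789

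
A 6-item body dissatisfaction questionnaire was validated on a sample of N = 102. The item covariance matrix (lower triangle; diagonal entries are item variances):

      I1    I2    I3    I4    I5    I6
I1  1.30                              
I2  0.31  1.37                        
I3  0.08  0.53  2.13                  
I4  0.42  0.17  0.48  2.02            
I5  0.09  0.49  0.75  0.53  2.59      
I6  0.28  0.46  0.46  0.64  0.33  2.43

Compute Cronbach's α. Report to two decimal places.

ΣVar(i) = 1.30 + 1.37 + 2.13 + 2.02 + 2.59 + 2.43 = 11.84
Sum of the distinct covariances = 6.02
σ²_total = 11.84 + 2 × 6.02 = 23.88
α = (k/(k−1))·(1 − ΣVar(i)/σ²_total) = (6/5)·(1 − 11.84/23.88) = 0.61

α = 0.61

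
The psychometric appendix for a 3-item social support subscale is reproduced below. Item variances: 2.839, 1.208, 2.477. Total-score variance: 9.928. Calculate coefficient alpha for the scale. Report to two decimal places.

α = 0.51

ΣVar(i) = 2.839 + 1.208 + 2.477 = 6.524
α = (k/(k−1))·(1 − ΣVar(i)/Var(T)) = (3/2)·(1 − 6.524/9.928) = 0.51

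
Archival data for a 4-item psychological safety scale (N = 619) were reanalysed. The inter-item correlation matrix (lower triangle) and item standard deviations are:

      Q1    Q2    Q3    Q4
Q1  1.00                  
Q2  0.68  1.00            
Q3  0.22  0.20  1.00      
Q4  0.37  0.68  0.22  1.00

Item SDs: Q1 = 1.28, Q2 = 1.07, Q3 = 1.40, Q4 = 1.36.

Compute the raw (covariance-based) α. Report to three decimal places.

Σσ²ᵢ = 1.28² + 1.07² + 1.40² + 1.36² = 6.5929
Covariances σ_ij = r_ij · s_i · s_j:
  σ(Q1,Q2) = 0.68 × 1.28 × 1.07 = 0.9313
  σ(Q1,Q3) = 0.22 × 1.28 × 1.40 = 0.3942
  σ(Q1,Q4) = 0.37 × 1.28 × 1.36 = 0.6441
  σ(Q2,Q3) = 0.20 × 1.07 × 1.40 = 0.2996
  σ(Q2,Q4) = 0.68 × 1.07 × 1.36 = 0.9895
  σ(Q3,Q4) = 0.22 × 1.40 × 1.36 = 0.4189
σ²_T = Σσ²ᵢ + 2·Σσ_ij = 6.5929 + 2 × 3.6776 = 13.9481
α = (4/3)·(1 − 6.5929/13.9481) = 0.703

α = 0.703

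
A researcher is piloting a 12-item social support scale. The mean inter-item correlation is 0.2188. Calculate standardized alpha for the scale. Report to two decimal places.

α = 0.77

Standardized α = k·r̄ / (1 + (k−1)·r̄) = 12 × 0.2188 / (1 + 11 × 0.2188)
  = 2.6256 / 3.4068 = 0.77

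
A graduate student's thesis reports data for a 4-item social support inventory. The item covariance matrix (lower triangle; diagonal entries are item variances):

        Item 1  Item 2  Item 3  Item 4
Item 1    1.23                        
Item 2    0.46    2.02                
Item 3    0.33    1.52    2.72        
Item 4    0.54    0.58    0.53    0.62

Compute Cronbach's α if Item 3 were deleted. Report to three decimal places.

Remaining items: Item 1, Item 2, Item 4 (k = 3).
sum of item variances = 1.23 + 2.02 + 0.62 = 3.87
Var(T) = 3.87 + 2 × 1.58 = 7.03
α (item deleted) = (3/2)·(1 − 3.87/7.03) = 0.674

Cronbach's α = 0.674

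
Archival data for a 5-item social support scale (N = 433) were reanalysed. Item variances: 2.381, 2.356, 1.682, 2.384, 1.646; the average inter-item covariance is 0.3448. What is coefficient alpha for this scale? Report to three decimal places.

α = 0.497

Σσ²ᵢ = 2.381 + 2.356 + 1.682 + 2.384 + 1.646 = 10.449
Sum of the 10 distinct covariances = 10 × 0.3448 = 3.4480
total variance = Σσ²ᵢ + 2·Σcov = 10.449 + 2 × 3.4480 = 17.3450
α = (5/4)·(1 − 10.449/17.3450) = 0.497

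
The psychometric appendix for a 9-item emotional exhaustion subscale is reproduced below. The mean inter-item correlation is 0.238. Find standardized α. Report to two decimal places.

α = 0.74

Standardized α = k·r̄ / (1 + (k−1)·r̄) = 9 × 0.238 / (1 + 8 × 0.238)
  = 2.1420 / 2.9040 = 0.74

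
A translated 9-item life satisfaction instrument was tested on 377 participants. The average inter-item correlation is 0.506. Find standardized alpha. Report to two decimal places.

Standardized α = k·r̄ / (1 + (k−1)·r̄) = 9 × 0.506 / (1 + 8 × 0.506)
  = 4.5540 / 5.0480 = 0.90

standardized alpha = 0.90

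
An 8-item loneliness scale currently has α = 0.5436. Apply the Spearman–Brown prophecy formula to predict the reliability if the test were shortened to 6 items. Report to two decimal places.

Length factor m = 6/8 = 0.7500
α' = m·α / (1 − (1−m)·α)
   = 6/8 × 0.5436 / (1 − (1 − 6/8) × 0.5436)
   = 0.4077 / 0.8641 = 0.47

predicted reliability = 0.47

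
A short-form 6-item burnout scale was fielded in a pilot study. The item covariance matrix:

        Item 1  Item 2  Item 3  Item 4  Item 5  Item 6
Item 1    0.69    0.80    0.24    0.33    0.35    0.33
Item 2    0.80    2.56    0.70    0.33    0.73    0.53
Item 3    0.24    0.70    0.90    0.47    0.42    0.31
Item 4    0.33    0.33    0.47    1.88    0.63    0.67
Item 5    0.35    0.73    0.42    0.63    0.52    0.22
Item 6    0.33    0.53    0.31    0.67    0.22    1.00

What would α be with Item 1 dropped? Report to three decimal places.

Remaining items: Item 2, Item 3, Item 4, Item 5, Item 6 (k = 5).
sum of item variances = 2.56 + 0.90 + 1.88 + 0.52 + 1.00 = 6.86
σ²_total = 6.86 + 2 × 5.01 = 16.88
α (item deleted) = (5/4)·(1 − 6.86/16.88) = 0.742

α = 0.742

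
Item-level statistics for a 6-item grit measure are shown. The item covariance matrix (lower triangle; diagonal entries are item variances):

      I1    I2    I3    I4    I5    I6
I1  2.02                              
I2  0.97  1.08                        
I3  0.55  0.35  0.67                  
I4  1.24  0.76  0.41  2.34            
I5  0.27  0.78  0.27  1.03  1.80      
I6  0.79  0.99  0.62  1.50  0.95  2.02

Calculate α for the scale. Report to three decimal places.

Σσᵢ² = 2.02 + 1.08 + 0.67 + 2.34 + 1.80 + 2.02 = 9.93
Sum of the distinct covariances = 11.48
Var(T) = 9.93 + 2 × 11.48 = 32.89
α = (k/(k−1))·(1 − Σσᵢ²/Var(T)) = (6/5)·(1 − 9.93/32.89) = 0.838

α = 0.838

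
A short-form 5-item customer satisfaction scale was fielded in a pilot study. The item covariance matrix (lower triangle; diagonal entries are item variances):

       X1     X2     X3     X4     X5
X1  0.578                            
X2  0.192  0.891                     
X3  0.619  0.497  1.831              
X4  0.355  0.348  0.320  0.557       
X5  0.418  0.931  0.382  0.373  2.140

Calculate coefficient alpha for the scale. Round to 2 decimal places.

coefficient alpha = 0.75

ΣVar(i) = 0.578 + 0.891 + 1.831 + 0.557 + 2.140 = 5.997
Sum of off-diagonal covariances = 4.435
σ²_total = 5.997 + 2 × 4.435 = 14.867
α = (k/(k−1))·(1 − ΣVar(i)/σ²_total) = (5/4)·(1 − 5.997/14.867) = 0.75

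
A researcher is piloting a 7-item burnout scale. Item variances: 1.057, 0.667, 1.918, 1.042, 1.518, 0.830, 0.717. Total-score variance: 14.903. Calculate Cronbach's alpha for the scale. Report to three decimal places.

ΣVar(i) = 1.057 + 0.667 + 1.918 + 1.042 + 1.518 + 0.830 + 0.717 = 7.749
α = (k/(k−1))·(1 − ΣVar(i)/total variance) = (7/6)·(1 − 7.749/14.903) = 0.560

α = 0.560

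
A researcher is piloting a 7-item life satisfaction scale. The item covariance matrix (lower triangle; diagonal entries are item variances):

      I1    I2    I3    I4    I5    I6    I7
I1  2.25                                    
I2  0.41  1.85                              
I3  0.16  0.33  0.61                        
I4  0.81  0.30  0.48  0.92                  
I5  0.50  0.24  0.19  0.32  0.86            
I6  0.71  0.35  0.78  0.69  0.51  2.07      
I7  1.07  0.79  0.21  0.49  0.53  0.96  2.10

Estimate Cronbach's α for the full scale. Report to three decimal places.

Cronbach's α = 0.782

sum of item variances = 2.25 + 1.85 + 0.61 + 0.92 + 0.86 + 2.07 + 2.10 = 10.66
Sum of the distinct covariances = 10.83
σ²_T = 10.66 + 2 × 10.83 = 32.32
α = (k/(k−1))·(1 − sum of item variances/σ²_T) = (7/6)·(1 − 10.66/32.32) = 0.782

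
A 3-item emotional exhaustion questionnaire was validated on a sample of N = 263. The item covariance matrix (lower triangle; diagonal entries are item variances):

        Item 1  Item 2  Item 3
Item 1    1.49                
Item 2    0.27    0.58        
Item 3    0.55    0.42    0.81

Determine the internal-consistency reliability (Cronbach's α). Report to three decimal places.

sum of item variances = 1.49 + 0.58 + 0.81 = 2.88
Sum of off-diagonal covariances = 1.24
total variance = 2.88 + 2 × 1.24 = 5.36
α = (k/(k−1))·(1 − sum of item variances/total variance) = (3/2)·(1 − 2.88/5.36) = 0.694

Cronbach's α = 0.694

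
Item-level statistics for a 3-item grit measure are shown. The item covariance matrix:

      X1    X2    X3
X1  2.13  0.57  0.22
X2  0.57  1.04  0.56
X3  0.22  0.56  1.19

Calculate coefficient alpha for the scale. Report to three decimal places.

α = 0.574

Σσ²ᵢ = 2.13 + 1.04 + 1.19 = 4.36
Sum of off-diagonal covariances = 1.35
Var(T) = 4.36 + 2 × 1.35 = 7.06
α = (k/(k−1))·(1 − Σσ²ᵢ/Var(T)) = (3/2)·(1 − 4.36/7.06) = 0.574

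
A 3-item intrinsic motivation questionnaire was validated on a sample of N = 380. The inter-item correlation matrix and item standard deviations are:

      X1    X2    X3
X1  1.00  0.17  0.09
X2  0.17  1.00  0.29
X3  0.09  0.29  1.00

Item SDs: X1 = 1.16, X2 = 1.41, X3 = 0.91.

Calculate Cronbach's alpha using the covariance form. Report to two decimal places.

α = 0.40

Σσ²ᵢ = 1.16² + 1.41² + 0.91² = 4.1618
Covariances σ_ij = r_ij · s_i · s_j:
  σ(X1,X2) = 0.17 × 1.16 × 1.41 = 0.2781
  σ(X1,X3) = 0.09 × 1.16 × 0.91 = 0.0950
  σ(X2,X3) = 0.29 × 1.41 × 0.91 = 0.3721
σ²_T = Σσ²ᵢ + 2·Σσ_ij = 4.1618 + 2 × 0.7452 = 5.6522
α = (3/2)·(1 − 4.1618/5.6522) = 0.40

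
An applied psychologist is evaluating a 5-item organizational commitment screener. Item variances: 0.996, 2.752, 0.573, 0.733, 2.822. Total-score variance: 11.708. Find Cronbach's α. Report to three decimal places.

sum of item variances = 0.996 + 2.752 + 0.573 + 0.733 + 2.822 = 7.876
α = (k/(k−1))·(1 − sum of item variances/Var(T)) = (5/4)·(1 − 7.876/11.708) = 0.409

α = 0.409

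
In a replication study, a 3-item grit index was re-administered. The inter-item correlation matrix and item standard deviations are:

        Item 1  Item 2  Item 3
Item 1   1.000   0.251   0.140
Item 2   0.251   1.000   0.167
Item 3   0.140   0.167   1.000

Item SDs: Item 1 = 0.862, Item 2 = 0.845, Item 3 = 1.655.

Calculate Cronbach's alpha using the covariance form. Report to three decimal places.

Σσ²ᵢ = 0.862² + 0.845² + 1.655² = 4.1961
Covariances σ_ij = r_ij · s_i · s_j:
  σ(Item 1,Item 2) = 0.251 × 0.862 × 0.845 = 0.1828
  σ(Item 1,Item 3) = 0.140 × 0.862 × 1.655 = 0.1997
  σ(Item 2,Item 3) = 0.167 × 0.845 × 1.655 = 0.2335
σ²_T = Σσ²ᵢ + 2·Σσ_ij = 4.1961 + 2 × 0.6160 = 5.4281
α = (3/2)·(1 − 4.1961/5.4281) = 0.340

α = 0.340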